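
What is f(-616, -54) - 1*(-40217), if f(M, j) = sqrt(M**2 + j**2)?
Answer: 40217 + 2*sqrt(95593) ≈ 40835.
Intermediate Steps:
f(-616, -54) - 1*(-40217) = sqrt((-616)**2 + (-54)**2) - 1*(-40217) = sqrt(379456 + 2916) + 40217 = sqrt(382372) + 40217 = 2*sqrt(95593) + 40217 = 40217 + 2*sqrt(95593)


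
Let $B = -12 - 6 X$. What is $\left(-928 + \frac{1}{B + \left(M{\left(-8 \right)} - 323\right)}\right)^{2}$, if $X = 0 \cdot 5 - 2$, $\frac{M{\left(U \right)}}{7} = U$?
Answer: $\frac{123702034369}{143641} \approx 8.6119 \cdot 10^{5}$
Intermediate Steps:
$M{\left(U \right)} = 7 U$
$X = -2$ ($X = 0 - 2 = -2$)
$B = 0$ ($B = -12 - -12 = -12 + 12 = 0$)
$\left(-928 + \frac{1}{B + \left(M{\left(-8 \right)} - 323\right)}\right)^{2} = \left(-928 + \frac{1}{0 + \left(7 \left(-8\right) - 323\right)}\right)^{2} = \left(-928 + \frac{1}{0 - 379}\right)^{2} = \left(-928 + \frac{1}{-379}\right)^{2} = \left(-928 - \frac{1}{379}\right)^{2} = \left(- \frac{351713}{379}\right)^{2} = \frac{123702034369}{143641}$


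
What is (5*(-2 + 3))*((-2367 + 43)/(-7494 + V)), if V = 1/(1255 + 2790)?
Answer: 47002900/30313229 ≈ 1.5506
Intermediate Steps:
V = 1/4045 ≈ 0.00024722
(5*(-2 + 3))*((-2367 + 43)/(-7494 + V)) = (5*(-2 + 3))*((-2367 + 43)/(-7494 + 1/4045)) = (5*1)*(-2324/(-30313229/4045)) = 5*(-2324*(-4045/30313229)) = 5*(9400580/30313229) = 47002900/30313229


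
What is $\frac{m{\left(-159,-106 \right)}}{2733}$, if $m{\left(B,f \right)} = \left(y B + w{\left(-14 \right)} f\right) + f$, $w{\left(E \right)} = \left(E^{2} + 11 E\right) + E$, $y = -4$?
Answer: $- \frac{2438}{2733} \approx -0.89206$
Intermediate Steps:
$w{\left(E \right)} = E^{2} + 12 E$
$m{\left(B,f \right)} = - 4 B + 29 f$ ($m{\left(B,f \right)} = \left(- 4 B + - 14 \left(12 - 14\right) f\right) + f = \left(- 4 B + \left(-14\right) \left(-2\right) f\right) + f = \left(- 4 B + 28 f\right) + f = - 4 B + 29 f$)
$\frac{m{\left(-159,-106 \right)}}{2733} = \frac{\left(-4\right) \left(-159\right) + 29 \left(-106\right)}{2733} = \left(636 - 3074\right) \frac{1}{2733} = \left(-2438\right) \frac{1}{2733} = - \frac{2438}{2733}$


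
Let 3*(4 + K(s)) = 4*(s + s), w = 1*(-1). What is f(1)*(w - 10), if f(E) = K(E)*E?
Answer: 44/3 ≈ 14.667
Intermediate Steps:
w = -1
K(s) = -4 + 8*s/3 (K(s) = -4 + (4*(s + s))/3 = -4 + (4*(2*s))/3 = -4 + (8*s)/3 = -4 + 8*s/3)
f(E) = E*(-4 + 8*E/3) (f(E) = (-4 + 8*E/3)*E = E*(-4 + 8*E/3))
f(1)*(w - 10) = ((4/3)*1*(-3 + 2*1))*(-1 - 10) = ((4/3)*1*(-3 + 2))*(-11) = ((4/3)*1*(-1))*(-11) = -4/3*(-11) = 44/3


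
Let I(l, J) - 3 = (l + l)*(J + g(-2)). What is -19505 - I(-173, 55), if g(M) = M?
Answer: -1170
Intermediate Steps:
I(l, J) = 3 + 2*l*(-2 + J) (I(l, J) = 3 + (l + l)*(J - 2) = 3 + (2*l)*(-2 + J) = 3 + 2*l*(-2 + J))
-19505 - I(-173, 55) = -19505 - (3 - 4*(-173) + 2*55*(-173)) = -19505 - (3 + 692 - 19030) = -19505 - 1*(-18335) = -19505 + 18335 = -1170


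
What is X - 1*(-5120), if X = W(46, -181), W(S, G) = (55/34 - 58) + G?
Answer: 166009/34 ≈ 4882.6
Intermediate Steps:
W(S, G) = -1917/34 + G (W(S, G) = (55*(1/34) - 58) + G = (55/34 - 58) + G = -1917/34 + G)
X = -8071/34 (X = -1917/34 - 181 = -8071/34 ≈ -237.38)
X - 1*(-5120) = -8071/34 - 1*(-5120) = -8071/34 + 5120 = 166009/34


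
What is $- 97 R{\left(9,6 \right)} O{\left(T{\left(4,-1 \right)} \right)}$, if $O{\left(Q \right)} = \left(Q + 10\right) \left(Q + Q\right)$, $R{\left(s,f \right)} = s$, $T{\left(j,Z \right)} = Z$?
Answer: $15714$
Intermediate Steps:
$O{\left(Q \right)} = 2 Q \left(10 + Q\right)$ ($O{\left(Q \right)} = \left(10 + Q\right) 2 Q = 2 Q \left(10 + Q\right)$)
$- 97 R{\left(9,6 \right)} O{\left(T{\left(4,-1 \right)} \right)} = \left(-97\right) 9 \cdot 2 \left(-1\right) \left(10 - 1\right) = - 873 \cdot 2 \left(-1\right) 9 = \left(-873\right) \left(-18\right) = 15714$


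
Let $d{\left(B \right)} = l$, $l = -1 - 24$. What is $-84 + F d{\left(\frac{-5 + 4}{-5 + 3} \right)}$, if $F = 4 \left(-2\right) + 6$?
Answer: $-34$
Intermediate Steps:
$F = -2$ ($F = -8 + 6 = -2$)
$l = -25$ ($l = -1 - 24 = -25$)
$d{\left(B \right)} = -25$
$-84 + F d{\left(\frac{-5 + 4}{-5 + 3} \right)} = -84 - -50 = -84 + 50 = -34$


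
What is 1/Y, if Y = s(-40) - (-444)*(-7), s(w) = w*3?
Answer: -1/3228 ≈ -0.00030979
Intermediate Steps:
s(w) = 3*w
Y = -3228 (Y = 3*(-40) - (-444)*(-7) = -120 - 1*3108 = -120 - 3108 = -3228)
1/Y = 1/(-3228) = -1/3228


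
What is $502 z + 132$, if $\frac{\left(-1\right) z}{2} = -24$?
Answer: $24228$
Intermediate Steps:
$z = 48$ ($z = \left(-2\right) \left(-24\right) = 48$)
$502 z + 132 = 502 \cdot 48 + 132 = 24096 + 132 = 24228$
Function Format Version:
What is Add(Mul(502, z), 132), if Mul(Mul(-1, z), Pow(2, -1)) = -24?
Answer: 24228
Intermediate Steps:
z = 48 (z = Mul(-2, -24) = 48)
Add(Mul(502, z), 132) = Add(Mul(502, 48), 132) = Add(24096, 132) = 24228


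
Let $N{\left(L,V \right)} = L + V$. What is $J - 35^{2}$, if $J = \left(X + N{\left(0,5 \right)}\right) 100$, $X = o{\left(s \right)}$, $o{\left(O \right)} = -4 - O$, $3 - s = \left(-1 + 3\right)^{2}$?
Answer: $-1025$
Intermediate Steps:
$s = -1$ ($s = 3 - \left(-1 + 3\right)^{2} = 3 - 2^{2} = 3 - 4 = -1$)
$X = -3$ ($X = -4 - -1 = -4 + 1 = -3$)
$J = 200$ ($J = \left(-3 + \left(0 + 5\right)\right) 100 = \left(-3 + 5\right) 100 = 2 \cdot 100 = 200$)
$J - 35^{2} = 200 - 35^{2} = 200 - 1225 = -1025$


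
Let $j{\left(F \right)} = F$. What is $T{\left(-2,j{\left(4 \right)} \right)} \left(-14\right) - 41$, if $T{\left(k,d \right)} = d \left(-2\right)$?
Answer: $71$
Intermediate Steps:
$T{\left(k,d \right)} = - 2 d$
$T{\left(-2,j{\left(4 \right)} \right)} \left(-14\right) - 41 = \left(-2\right) 4 \left(-14\right) - 41 = \left(-8\right) \left(-14\right) - 41 = 112 - 41 = 71$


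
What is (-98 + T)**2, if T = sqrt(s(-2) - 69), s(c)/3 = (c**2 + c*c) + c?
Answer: (98 - I*sqrt(51))**2 ≈ 9553.0 - 1399.7*I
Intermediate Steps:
s(c) = 3*c + 6*c**2 (s(c) = 3*((c**2 + c*c) + c) = 3*((c**2 + c**2) + c) = 3*(2*c**2 + c) = 3*(c + 2*c**2) = 3*c + 6*c**2)
T = I*sqrt(51) (T = sqrt(3*(-2)*(1 + 2*(-2)) - 69) = sqrt(3*(-2)*(1 - 4) - 69) = sqrt(3*(-2)*(-3) - 69) = sqrt(18 - 69) = sqrt(-51) = I*sqrt(51) ≈ 7.1414*I)
(-98 + T)**2 = (-98 + I*sqrt(51))**2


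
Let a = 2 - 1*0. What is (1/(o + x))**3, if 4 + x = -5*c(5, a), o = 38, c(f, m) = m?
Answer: 1/13824 ≈ 7.2338e-5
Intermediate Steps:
a = 2 (a = 2 + 0 = 2)
x = -14 (x = -4 - 5*2 = -4 - 10 = -14)
(1/(o + x))**3 = (1/(38 - 14))**3 = (1/24)**3 = 1/13824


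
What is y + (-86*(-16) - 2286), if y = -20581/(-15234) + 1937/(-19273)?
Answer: -266813293265/293604882 ≈ -908.75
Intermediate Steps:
y = 367149355/293604882 (y = -20581*(-1/15234) + 1937*(-1/19273) = 20581/15234 - 1937/19273 = 367149355/293604882 ≈ 1.2505)
y + (-86*(-16) - 2286) = 367149355/293604882 + (-86*(-16) - 2286) = 367149355/293604882 + (1376 - 2286) = 367149355/293604882 - 910 = -266813293265/293604882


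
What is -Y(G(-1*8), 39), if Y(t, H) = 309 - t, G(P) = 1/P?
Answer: -2473/8 ≈ -309.13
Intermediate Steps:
-Y(G(-1*8), 39) = -(309 - 1/((-1*8))) = -(309 - 1/(-8)) = -(309 - 1*(-1/8)) = -(309 + 1/8) = -1*2473/8 = -2473/8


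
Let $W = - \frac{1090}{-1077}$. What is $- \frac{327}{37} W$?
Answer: $- \frac{118810}{13283} \approx -8.9445$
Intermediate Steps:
$W = \frac{1090}{1077}$ ($W = \left(-1090\right) \left(- \frac{1}{1077}\right) = \frac{1090}{1077} \approx 1.0121$)
$- \frac{327}{37} W = - \frac{327}{37} \cdot \frac{1090}{1077} = \left(-327\right) \frac{1}{37} \cdot \frac{1090}{1077} = \left(- \frac{327}{37}\right) \frac{1090}{1077} = - \frac{118810}{13283}$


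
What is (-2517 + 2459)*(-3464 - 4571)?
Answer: 466030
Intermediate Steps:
(-2517 + 2459)*(-3464 - 4571) = -58*(-8035) = 466030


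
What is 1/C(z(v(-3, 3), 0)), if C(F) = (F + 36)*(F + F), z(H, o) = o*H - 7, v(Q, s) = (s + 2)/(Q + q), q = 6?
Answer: -1/406 ≈ -0.0024631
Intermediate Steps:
v(Q, s) = (2 + s)/(6 + Q) (v(Q, s) = (s + 2)/(Q + 6) = (2 + s)/(6 + Q))
z(H, o) = -7 + H*o (z(H, o) = H*o - 7 = -7 + H*o)
C(F) = 2*F*(36 + F) (C(F) = (36 + F)*(2*F) = 2*F*(36 + F))
1/C(z(v(-3, 3), 0)) = 1/(2*(-7 + ((2 + 3)/(6 - 3))*0)*(36 + (-7 + ((2 + 3)/(6 - 3))*0))) = 1/(2*(-7 + (5/3)*0)*(36 + (-7 + (5/3)*0))) = 1/(2*(-7 + 0)*(36 + (-7 + 0))) = 1/(2*(-7)*(36 - 7)) = 1/(2*(-7)*29) = 1/(-406) = -1/406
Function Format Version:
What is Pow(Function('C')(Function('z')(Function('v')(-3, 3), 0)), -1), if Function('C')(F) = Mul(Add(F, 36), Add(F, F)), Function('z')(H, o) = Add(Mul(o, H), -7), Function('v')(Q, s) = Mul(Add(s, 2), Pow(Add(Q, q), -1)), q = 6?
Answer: Rational(-1, 406) ≈ -0.0024631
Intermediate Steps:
Function('v')(Q, s) = Mul(Pow(Add(6, Q), -1), Add(2, s)) (Function('v')(Q, s) = Mul(Add(s, 2), Pow(Add(Q, 6), -1)) = Mul(Add(2, s), Pow(Add(6, Q), -1)) = Mul(Pow(Add(6, Q), -1), Add(2, s)))
Function('z')(H, o) = Add(-7, Mul(H, o)) (Function('z')(H, o) = Add(Mul(H, o), -7) = Add(-7, Mul(H, o)))
Function('C')(F) = Mul(2, F, Add(36, F)) (Function('C')(F) = Mul(Add(36, F), Mul(2, F)) = Mul(2, F, Add(36, F)))
Pow(Function('C')(Function('z')(Function('v')(-3, 3), 0)), -1) = Pow(Mul(2, Add(-7, Mul(Mul(Pow(Add(6, -3), -1), Add(2, 3)), 0)), Add(36, Add(-7, Mul(Mul(Pow(Add(6, -3), -1), Add(2, 3)), 0)))), -1) = Pow(Mul(2, Add(-7, Mul(Mul(Pow(3, -1), 5), 0)), Add(36, Add(-7, Mul(Mul(Pow(3, -1), 5), 0)))), -1) = Pow(Mul(2, Add(-7, Mul(Mul(Rational(1, 3), 5), 0)), Add(36, Add(-7, Mul(Mul(Rational(1, 3), 5), 0)))), -1) = Pow(Mul(2, Add(-7, Mul(Rational(5, 3), 0)), Add(36, Add(-7, Mul(Rational(5, 3), 0)))), -1) = Pow(Mul(2, Add(-7, 0), Add(36, Add(-7, 0))), -1) = Pow(Mul(2, -7, Add(36, -7)), -1) = Pow(Mul(2, -7, 29), -1) = Pow(-406, -1) = Rational(-1, 406)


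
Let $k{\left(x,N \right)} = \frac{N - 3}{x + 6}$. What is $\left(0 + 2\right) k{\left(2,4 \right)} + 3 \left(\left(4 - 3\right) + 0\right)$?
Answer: $\frac{13}{4} \approx 3.25$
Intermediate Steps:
$k{\left(x,N \right)} = \frac{-3 + N}{6 + x}$
$\left(0 + 2\right) k{\left(2,4 \right)} + 3 \left(\left(4 - 3\right) + 0\right) = \left(0 + 2\right) \frac{-3 + 4}{6 + 2} + 3 \left(\left(4 - 3\right) + 0\right) = 2 \cdot \frac{1}{8} \cdot 1 + 3 \left(1 + 0\right) = 2 \cdot \frac{1}{8} \cdot 1 + 3 \cdot 1 = 2 \cdot \frac{1}{8} + 3 = \frac{1}{4} + 3 = \frac{13}{4}$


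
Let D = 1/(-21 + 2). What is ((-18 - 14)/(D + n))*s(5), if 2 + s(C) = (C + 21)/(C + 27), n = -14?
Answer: -722/267 ≈ -2.7041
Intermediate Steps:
D = -1/19 (D = 1/(-19) = -1/19 ≈ -0.052632)
s(C) = -2 + (21 + C)/(27 + C) (s(C) = -2 + (C + 21)/(C + 27) = -2 + (21 + C)/(27 + C))
((-18 - 14)/(D + n))*s(5) = ((-18 - 14)/(-1/19 - 14))*((-33 - 1*5)/(27 + 5)) = (-32/(-267/19))*((-33 - 5)/32) = (-32*(-19/267))*((1/32)*(-38)) = (608/267)*(-19/16) = -722/267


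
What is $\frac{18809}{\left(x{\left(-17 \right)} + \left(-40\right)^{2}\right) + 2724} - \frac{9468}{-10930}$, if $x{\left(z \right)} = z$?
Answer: $\frac{123180523}{23537755} \approx 5.2333$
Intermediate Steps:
$\frac{18809}{\left(x{\left(-17 \right)} + \left(-40\right)^{2}\right) + 2724} - \frac{9468}{-10930} = \frac{18809}{\left(-17 + \left(-40\right)^{2}\right) + 2724} - \frac{9468}{-10930} = \frac{18809}{\left(-17 + 1600\right) + 2724} - - \frac{4734}{5465} = \frac{18809}{1583 + 2724} + \frac{4734}{5465} = \frac{18809}{4307} + \frac{4734}{5465} = \frac{123180523}{23537755}$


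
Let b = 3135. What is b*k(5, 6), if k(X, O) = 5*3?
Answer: 47025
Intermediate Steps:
k(X, O) = 15
b*k(5, 6) = 3135*15 = 47025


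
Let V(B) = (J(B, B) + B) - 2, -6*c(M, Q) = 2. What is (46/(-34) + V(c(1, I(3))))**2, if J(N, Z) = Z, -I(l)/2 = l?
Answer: 42025/2601 ≈ 16.157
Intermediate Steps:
I(l) = -2*l
c(M, Q) = -1/3 (c(M, Q) = -1/6*2 = -1/3)
V(B) = -2 + 2*B (V(B) = (B + B) - 2 = 2*B - 2 = -2 + 2*B)
(46/(-34) + V(c(1, I(3))))**2 = (46/(-34) + (-2 + 2*(-1/3)))**2 = (46*(-1/34) + (-2 - 2/3))**2 = (-23/17 - 8/3)**2 = (-205/51)**2 = 42025/2601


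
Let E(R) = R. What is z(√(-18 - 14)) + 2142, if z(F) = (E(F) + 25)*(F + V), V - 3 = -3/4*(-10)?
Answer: 4745/2 + 142*I*√2 ≈ 2372.5 + 200.82*I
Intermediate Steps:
V = 21/2 (V = 3 - 3/4*(-10) = 3 - 3*¼*(-10) = 3 - ¾*(-10) = 3 + 15/2 = 21/2 ≈ 10.500)
z(F) = (25 + F)*(21/2 + F) (z(F) = (F + 25)*(F + 21/2) = (25 + F)*(21/2 + F))
z(√(-18 - 14)) + 2142 = (525/2 + (√(-18 - 14))² + 71*√(-18 - 14)/2) + 2142 = (525/2 + (√(-32))² + 71*√(-32)/2) + 2142 = (525/2 + (4*I*√2)² + 71*(4*I*√2)/2) + 2142 = (525/2 - 32 + 142*I*√2) + 2142 = (461/2 + 142*I*√2) + 2142 = 4745/2 + 142*I*√2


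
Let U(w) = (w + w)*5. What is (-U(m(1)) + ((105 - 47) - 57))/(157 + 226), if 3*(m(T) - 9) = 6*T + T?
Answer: -337/1149 ≈ -0.29330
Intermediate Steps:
m(T) = 9 + 7*T/3 (m(T) = 9 + (6*T + T)/3 = 9 + (7*T)/3 = 9 + 7*T/3)
U(w) = 10*w (U(w) = (2*w)*5 = 10*w)
(-U(m(1)) + ((105 - 47) - 57))/(157 + 226) = (-10*(9 + (7/3)*1) + ((105 - 47) - 57))/(157 + 226) = (-10*(9 + 7/3) + (58 - 57))/383 = (-10*34/3 + 1)*(1/383) = (-1*340/3 + 1)*(1/383) = (-340/3 + 1)*(1/383) = -337/3*1/383 = -337/1149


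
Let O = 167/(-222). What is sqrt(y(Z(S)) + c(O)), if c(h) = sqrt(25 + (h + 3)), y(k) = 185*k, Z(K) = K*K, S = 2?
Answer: sqrt(36470160 + 222*sqrt(1342878))/222 ≈ 27.299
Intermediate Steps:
Z(K) = K**2
O = -167/222 (O = 167*(-1/222) = -167/222 ≈ -0.75225)
c(h) = sqrt(28 + h) (c(h) = sqrt(25 + (3 + h)) = sqrt(28 + h))
sqrt(y(Z(S)) + c(O)) = sqrt(185*2**2 + sqrt(28 - 167/222)) = sqrt(185*4 + sqrt(6049/222)) = sqrt(740 + sqrt(1342878)/222)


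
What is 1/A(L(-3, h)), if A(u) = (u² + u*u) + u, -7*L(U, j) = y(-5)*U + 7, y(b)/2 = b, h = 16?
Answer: 49/2479 ≈ 0.019766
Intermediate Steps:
y(b) = 2*b
L(U, j) = -1 + 10*U/7 (L(U, j) = -((2*(-5))*U + 7)/7 = -(-10*U + 7)/7 = -(7 - 10*U)/7 = -1 + 10*U/7)
A(u) = u + 2*u² (A(u) = (u² + u²) + u = 2*u² + u = u + 2*u²)
1/A(L(-3, h)) = 1/((-1 + (10/7)*(-3))*(1 + 2*(-1 + (10/7)*(-3)))) = 1/((-1 - 30/7)*(1 + 2*(-1 - 30/7))) = 1/(-37*(1 + 2*(-37/7))/7) = 1/(-37*(1 - 74/7)/7) = 1/(-37/7*(-67/7)) = 1/(2479/49) = 49/2479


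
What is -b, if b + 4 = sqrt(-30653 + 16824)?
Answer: 4 - I*sqrt(13829) ≈ 4.0 - 117.6*I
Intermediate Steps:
b = -4 + I*sqrt(13829) (b = -4 + sqrt(-30653 + 16824) = -4 + sqrt(-13829) = -4 + I*sqrt(13829) ≈ -4.0 + 117.6*I)
-b = -(-4 + I*sqrt(13829)) = 4 - I*sqrt(13829)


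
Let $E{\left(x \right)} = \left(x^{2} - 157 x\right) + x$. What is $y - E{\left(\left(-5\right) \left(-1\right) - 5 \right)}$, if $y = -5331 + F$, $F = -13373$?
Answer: $-18704$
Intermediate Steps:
$y = -18704$ ($y = -5331 - 13373 = -18704$)
$E{\left(x \right)} = x^{2} - 156 x$
$y - E{\left(\left(-5\right) \left(-1\right) - 5 \right)} = -18704 - \left(\left(-5\right) \left(-1\right) - 5\right) \left(-156 - 0\right) = -18704 - \left(5 - 5\right) \left(-156 + \left(5 - 5\right)\right) = -18704 - 0 \left(-156 + 0\right) = -18704 - 0 \left(-156\right) = -18704 - 0 = -18704 + 0 = -18704$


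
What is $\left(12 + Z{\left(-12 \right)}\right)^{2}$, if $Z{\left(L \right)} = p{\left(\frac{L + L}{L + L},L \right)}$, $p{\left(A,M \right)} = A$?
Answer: $169$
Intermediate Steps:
$Z{\left(L \right)} = 1$ ($Z{\left(L \right)} = \frac{L + L}{L + L} = \frac{2 L}{2 L} = 2 L \frac{1}{2 L} = 1$)
$\left(12 + Z{\left(-12 \right)}\right)^{2} = \left(12 + 1\right)^{2} = 13^{2} = 169$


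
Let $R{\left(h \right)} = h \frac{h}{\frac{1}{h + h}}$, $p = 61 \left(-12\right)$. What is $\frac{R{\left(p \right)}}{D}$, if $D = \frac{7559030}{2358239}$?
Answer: $- \frac{924955971481152}{3779515} \approx -2.4473 \cdot 10^{8}$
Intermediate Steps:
$D = \frac{7559030}{2358239}$ ($D = 7559030 \cdot \frac{1}{2358239} = \frac{7559030}{2358239} \approx 3.2054$)
$p = -732$
$R{\left(h \right)} = 2 h^{3}$ ($R{\left(h \right)} = h \frac{h}{\frac{1}{2 h}} = h \frac{h}{\frac{1}{2} \frac{1}{h}} = h h 2 h = h 2 h^{2} = 2 h^{3}$)
$\frac{R{\left(p \right)}}{D} = \frac{2 \left(-732\right)^{3}}{\frac{7559030}{2358239}} = 2 \left(-392223168\right) \frac{2358239}{7559030} = \left(-784446336\right) \frac{2358239}{7559030} = - \frac{924955971481152}{3779515}$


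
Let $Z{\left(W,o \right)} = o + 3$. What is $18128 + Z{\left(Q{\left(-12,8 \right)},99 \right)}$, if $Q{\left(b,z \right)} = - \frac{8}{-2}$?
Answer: $18230$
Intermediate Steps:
$Q{\left(b,z \right)} = 4$ ($Q{\left(b,z \right)} = \left(-8\right) \left(- \frac{1}{2}\right) = 4$)
$Z{\left(W,o \right)} = 3 + o$
$18128 + Z{\left(Q{\left(-12,8 \right)},99 \right)} = 18128 + \left(3 + 99\right) = 18128 + 102 = 18230$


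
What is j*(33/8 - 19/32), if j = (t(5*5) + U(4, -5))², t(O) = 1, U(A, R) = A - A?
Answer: 113/32 ≈ 3.5313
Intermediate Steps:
U(A, R) = 0
j = 1 (j = (1 + 0)² = 1² = 1)
j*(33/8 - 19/32) = 1*(33/8 - 19/32) = 1*(113/32) = 113/32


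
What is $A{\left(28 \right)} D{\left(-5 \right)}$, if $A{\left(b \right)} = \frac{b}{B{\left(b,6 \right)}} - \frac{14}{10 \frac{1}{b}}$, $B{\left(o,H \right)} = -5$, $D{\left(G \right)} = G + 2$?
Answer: $\frac{672}{5} \approx 134.4$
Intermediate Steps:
$D{\left(G \right)} = 2 + G$
$A{\left(b \right)} = - \frac{8 b}{5}$ ($A{\left(b \right)} = \frac{b}{-5} - \frac{14}{10 \frac{1}{b}} = b \left(- \frac{1}{5}\right) - 14 \frac{b}{10} = - \frac{b}{5} - \frac{7 b}{5} = - \frac{8 b}{5}$)
$A{\left(28 \right)} D{\left(-5 \right)} = \left(- \frac{8}{5}\right) 28 \left(2 - 5\right) = \left(- \frac{224}{5}\right) \left(-3\right) = \frac{672}{5}$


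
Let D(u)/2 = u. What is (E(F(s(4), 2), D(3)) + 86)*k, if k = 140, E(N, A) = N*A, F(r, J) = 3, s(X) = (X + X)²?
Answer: 14560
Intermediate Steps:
s(X) = 4*X² (s(X) = (2*X)² = 4*X²)
D(u) = 2*u
E(N, A) = A*N
(E(F(s(4), 2), D(3)) + 86)*k = ((2*3)*3 + 86)*140 = (6*3 + 86)*140 = (18 + 86)*140 = 104*140 = 14560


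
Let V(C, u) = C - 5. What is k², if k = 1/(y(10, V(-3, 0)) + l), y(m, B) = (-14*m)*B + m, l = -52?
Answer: 1/1162084 ≈ 8.6052e-7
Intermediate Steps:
V(C, u) = -5 + C
y(m, B) = m - 14*B*m (y(m, B) = -14*B*m + m = m - 14*B*m)
k = 1/1078 (k = 1/(10*(1 - 14*(-5 - 3)) - 52) = 1/(10*(1 - 14*(-8)) - 52) = 1/(10*(1 + 112) - 52) = 1/(10*113 - 52) = 1/(1130 - 52) = 1/1078 ≈ 0.00092764)
k² = (1/1078)² = 1/1162084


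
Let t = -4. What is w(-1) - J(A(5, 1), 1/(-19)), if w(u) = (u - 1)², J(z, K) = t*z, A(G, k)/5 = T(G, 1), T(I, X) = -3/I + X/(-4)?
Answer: -13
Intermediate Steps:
T(I, X) = -3/I - X/4 (T(I, X) = -3/I + X*(-¼) = -3/I - X/4)
A(G, k) = -5/4 - 15/G (A(G, k) = 5*(-3/G - ¼*1) = 5*(-3/G - ¼) = 5*(-¼ - 3/G) = -5/4 - 15/G)
J(z, K) = -4*z
w(u) = (-1 + u)²
w(-1) - J(A(5, 1), 1/(-19)) = (-1 - 1)² - (-4)*(-5/4 - 15/5) = (-2)² - (-4)*(-5/4 - 15*⅕) = 4 - (-4)*(-5/4 - 3) = 4 - (-4)*(-17)/4 = 4 - 1*17 = 4 - 17 = -13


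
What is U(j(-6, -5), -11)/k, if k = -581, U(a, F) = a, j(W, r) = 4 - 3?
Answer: -1/581 ≈ -0.0017212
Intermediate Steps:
j(W, r) = 1
U(j(-6, -5), -11)/k = 1/(-581) = 1*(-1/581) = -1/581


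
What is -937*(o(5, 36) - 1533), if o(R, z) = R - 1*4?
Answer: 1435484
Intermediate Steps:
o(R, z) = -4 + R (o(R, z) = R - 4 = -4 + R)
-937*(o(5, 36) - 1533) = -937*((-4 + 5) - 1533) = -937*(1 - 1533) = -937*(-1532) = 1435484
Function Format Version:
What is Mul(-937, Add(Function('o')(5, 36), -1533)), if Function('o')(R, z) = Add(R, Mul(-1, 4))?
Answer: 1435484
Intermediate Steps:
Function('o')(R, z) = Add(-4, R) (Function('o')(R, z) = Add(R, -4) = Add(-4, R))
Mul(-937, Add(Function('o')(5, 36), -1533)) = Mul(-937, Add(Add(-4, 5), -1533)) = Mul(-937, Add(1, -1533)) = Mul(-937, -1532) = 1435484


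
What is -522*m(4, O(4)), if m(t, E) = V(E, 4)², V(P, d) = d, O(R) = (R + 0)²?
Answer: -8352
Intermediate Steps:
O(R) = R²
m(t, E) = 16 (m(t, E) = 4² = 16)
-522*m(4, O(4)) = -522*16 = -8352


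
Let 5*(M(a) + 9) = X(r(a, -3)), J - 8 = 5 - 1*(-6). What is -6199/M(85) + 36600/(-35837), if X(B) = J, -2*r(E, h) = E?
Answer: 1109816215/931762 ≈ 1191.1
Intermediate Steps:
J = 19 (J = 8 + (5 - 1*(-6)) = 8 + (5 + 6) = 8 + 11 = 19)
r(E, h) = -E/2
X(B) = 19
M(a) = -26/5 (M(a) = -9 + (⅕)*19 = -9 + 19/5 = -26/5)
-6199/M(85) + 36600/(-35837) = -6199/(-26/5) + 36600/(-35837) = -6199*(-5/26) + 36600*(-1/35837) = 30995/26 - 36600/35837 = 1109816215/931762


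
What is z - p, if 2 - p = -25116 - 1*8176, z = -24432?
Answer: -57726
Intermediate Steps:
p = 33294 (p = 2 - (-25116 - 1*8176) = 2 - (-25116 - 8176) = 2 - 1*(-33292) = 2 + 33292 = 33294)
z - p = -24432 - 1*33294 = -24432 - 33294 = -57726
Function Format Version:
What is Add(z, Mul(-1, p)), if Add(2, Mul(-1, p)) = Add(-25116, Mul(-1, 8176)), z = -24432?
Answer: -57726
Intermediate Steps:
p = 33294 (p = Add(2, Mul(-1, Add(-25116, Mul(-1, 8176)))) = Add(2, Mul(-1, Add(-25116, -8176))) = Add(2, Mul(-1, -33292)) = Add(2, 33292) = 33294)
Add(z, Mul(-1, p)) = Add(-24432, Mul(-1, 33294)) = Add(-24432, -33294) = -57726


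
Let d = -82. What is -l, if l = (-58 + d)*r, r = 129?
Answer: 18060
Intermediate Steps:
l = -18060 (l = (-58 - 82)*129 = -140*129 = -18060)
-l = -1*(-18060) = 18060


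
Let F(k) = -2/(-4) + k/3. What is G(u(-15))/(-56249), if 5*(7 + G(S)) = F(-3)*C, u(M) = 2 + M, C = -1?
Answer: 69/562490 ≈ 0.00012267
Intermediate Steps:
F(k) = ½ + k/3 (F(k) = -2*(-¼) + k*(⅓) = ½ + k/3)
G(S) = -69/10 (G(S) = -7 + ((½ + (⅓)*(-3))*(-1))/5 = -7 + ((½ - 1)*(-1))/5 = -7 + (-½*(-1))/5 = -7 + (⅕)*(½) = -7 + ⅒ = -69/10)
G(u(-15))/(-56249) = -69/10/(-56249) = -69/10*(-1/56249) = 69/562490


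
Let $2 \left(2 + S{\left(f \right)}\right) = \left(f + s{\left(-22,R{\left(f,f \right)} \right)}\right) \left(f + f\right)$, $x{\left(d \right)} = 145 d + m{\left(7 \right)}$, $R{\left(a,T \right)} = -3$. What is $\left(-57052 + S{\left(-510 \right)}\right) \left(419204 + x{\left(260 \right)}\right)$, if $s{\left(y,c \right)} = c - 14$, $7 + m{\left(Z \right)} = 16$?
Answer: $96735792708$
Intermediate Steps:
$m{\left(Z \right)} = 9$ ($m{\left(Z \right)} = -7 + 16 = 9$)
$s{\left(y,c \right)} = -14 + c$ ($s{\left(y,c \right)} = c - 14 = -14 + c$)
$x{\left(d \right)} = 9 + 145 d$ ($x{\left(d \right)} = 145 d + 9 = 9 + 145 d$)
$S{\left(f \right)} = -2 + f \left(-17 + f\right)$ ($S{\left(f \right)} = -2 + \frac{\left(f - 17\right) \left(f + f\right)}{2} = -2 + \frac{\left(f - 17\right) 2 f}{2} = -2 + \frac{\left(-17 + f\right) 2 f}{2} = -2 + \frac{2 f \left(-17 + f\right)}{2} = -2 + f \left(-17 + f\right)$)
$\left(-57052 + S{\left(-510 \right)}\right) \left(419204 + x{\left(260 \right)}\right) = \left(-57052 - \left(-8668 - 260100\right)\right) \left(419204 + \left(9 + 145 \cdot 260\right)\right) = \left(-57052 + \left(-2 + 260100 + 8670\right)\right) \left(419204 + \left(9 + 37700\right)\right) = \left(-57052 + 268768\right) \left(419204 + 37709\right) = 211716 \cdot 456913 = 96735792708$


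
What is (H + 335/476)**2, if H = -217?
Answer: 10600143849/226576 ≈ 46784.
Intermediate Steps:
(H + 335/476)**2 = (-217 + 335/476)**2 = (-102957/476)**2 = 10600143849/226576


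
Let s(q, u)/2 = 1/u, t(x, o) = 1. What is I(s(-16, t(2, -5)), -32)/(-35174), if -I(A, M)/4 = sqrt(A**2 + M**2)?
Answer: 4*sqrt(257)/17587 ≈ 0.0036462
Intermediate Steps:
s(q, u) = 2/u
I(A, M) = -4*sqrt(A**2 + M**2)
I(s(-16, t(2, -5)), -32)/(-35174) = -4*sqrt((2/1)**2 + (-32)**2)/(-35174) = -4*sqrt((2*1)**2 + 1024)*(-1/35174) = -4*sqrt(2**2 + 1024)*(-1/35174) = -4*sqrt(4 + 1024)*(-1/35174) = -8*sqrt(257)*(-1/35174) = 4*sqrt(257)/17587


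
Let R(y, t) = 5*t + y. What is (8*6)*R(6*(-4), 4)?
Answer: -192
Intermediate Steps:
R(y, t) = y + 5*t
(8*6)*R(6*(-4), 4) = (8*6)*(6*(-4) + 5*4) = 48*(-24 + 20) = 48*(-4) = -192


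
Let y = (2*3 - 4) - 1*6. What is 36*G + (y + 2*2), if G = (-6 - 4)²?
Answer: 3600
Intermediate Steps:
G = 100 (G = (-10)² = 100)
y = -4 (y = (6 - 4) - 6 = 2 - 6 = -4)
36*G + (y + 2*2) = 36*100 + (-4 + 2*2) = 3600 + (-4 + 4) = 3600 + 0 = 3600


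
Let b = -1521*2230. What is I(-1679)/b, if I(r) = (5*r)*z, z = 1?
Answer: 1679/678366 ≈ 0.0024751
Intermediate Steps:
b = -3391830
I(r) = 5*r (I(r) = (5*r)*1 = 5*r)
I(-1679)/b = (5*(-1679))/(-3391830) = -8395*(-1/3391830) = 1679/678366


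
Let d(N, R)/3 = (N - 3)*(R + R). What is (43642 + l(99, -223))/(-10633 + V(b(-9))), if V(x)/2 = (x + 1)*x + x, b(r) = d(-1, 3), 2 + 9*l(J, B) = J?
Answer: -56125/711 ≈ -78.938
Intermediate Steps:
l(J, B) = -2/9 + J/9
d(N, R) = 6*R*(-3 + N) (d(N, R) = 3*((N - 3)*(R + R)) = 3*((-3 + N)*(2*R)) = 3*(2*R*(-3 + N)) = 6*R*(-3 + N))
b(r) = -72 (b(r) = 6*3*(-3 - 1) = 6*3*(-4) = -72)
V(x) = 2*x + 2*x*(1 + x) (V(x) = 2*((x + 1)*x + x) = 2*((1 + x)*x + x) = 2*(x*(1 + x) + x) = 2*(x + x*(1 + x)) = 2*x + 2*x*(1 + x))
(43642 + l(99, -223))/(-10633 + V(b(-9))) = (43642 + (-2/9 + (⅑)*99))/(-10633 + 2*(-72)*(2 - 72)) = (43642 + (-2/9 + 11))/(-10633 + 2*(-72)*(-70)) = (43642 + 97/9)/(-10633 + 10080) = (392875/9)/(-553) = (392875/9)*(-1/553) = -56125/711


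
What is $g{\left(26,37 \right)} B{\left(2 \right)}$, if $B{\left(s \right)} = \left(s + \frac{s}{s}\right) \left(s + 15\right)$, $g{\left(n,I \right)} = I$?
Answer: $1887$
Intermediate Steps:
$B{\left(s \right)} = \left(1 + s\right) \left(15 + s\right)$ ($B{\left(s \right)} = \left(s + 1\right) \left(15 + s\right) = \left(1 + s\right) \left(15 + s\right)$)
$g{\left(26,37 \right)} B{\left(2 \right)} = 37 \left(15 + 2^{2} + 16 \cdot 2\right) = 37 \left(15 + 4 + 32\right) = 37 \cdot 51 = 1887$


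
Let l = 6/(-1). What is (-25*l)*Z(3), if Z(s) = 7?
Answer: 1050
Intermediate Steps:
l = -6 (l = 6*(-1) = -6)
(-25*l)*Z(3) = -25*(-6)*7 = 150*7 = 1050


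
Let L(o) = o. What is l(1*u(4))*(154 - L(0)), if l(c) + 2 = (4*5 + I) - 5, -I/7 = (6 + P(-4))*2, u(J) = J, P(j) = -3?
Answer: -4466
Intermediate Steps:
I = -42 (I = -7*(6 - 3)*2 = -21*2 = -7*6 = -42)
l(c) = -29 (l(c) = -2 + ((4*5 - 42) - 5) = -2 + ((20 - 42) - 5) = -2 + (-22 - 5) = -2 - 27 = -29)
l(1*u(4))*(154 - L(0)) = -29*(154 - 1*0) = -29*(154 + 0) = -29*154 = -4466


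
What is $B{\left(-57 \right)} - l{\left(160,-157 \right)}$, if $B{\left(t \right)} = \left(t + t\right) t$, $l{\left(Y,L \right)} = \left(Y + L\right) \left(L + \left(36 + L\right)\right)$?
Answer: $7332$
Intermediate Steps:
$l{\left(Y,L \right)} = \left(36 + 2 L\right) \left(L + Y\right)$ ($l{\left(Y,L \right)} = \left(L + Y\right) \left(36 + 2 L\right) = \left(36 + 2 L\right) \left(L + Y\right)$)
$B{\left(t \right)} = 2 t^{2}$ ($B{\left(t \right)} = 2 t t = 2 t^{2}$)
$B{\left(-57 \right)} - l{\left(160,-157 \right)} = 2 \left(-57\right)^{2} - \left(2 \left(-157\right)^{2} + 36 \left(-157\right) + 36 \cdot 160 + 2 \left(-157\right) 160\right) = 2 \cdot 3249 - \left(2 \cdot 24649 - 5652 + 5760 - 50240\right) = 6498 - \left(49298 - 5652 + 5760 - 50240\right) = 6498 - -834 = 6498 + 834 = 7332$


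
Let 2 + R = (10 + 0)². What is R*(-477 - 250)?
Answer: -71246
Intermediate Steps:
R = 98 (R = -2 + (10 + 0)² = -2 + 10² = -2 + 100 = 98)
R*(-477 - 250) = 98*(-477 - 250) = 98*(-727) = -71246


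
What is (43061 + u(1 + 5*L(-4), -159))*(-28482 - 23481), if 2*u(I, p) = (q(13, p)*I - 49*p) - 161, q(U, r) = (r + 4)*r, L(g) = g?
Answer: 19460299389/2 ≈ 9.7301e+9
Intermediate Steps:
q(U, r) = r*(4 + r) (q(U, r) = (4 + r)*r = r*(4 + r))
u(I, p) = -161/2 - 49*p/2 + I*p*(4 + p)/2 (u(I, p) = (((p*(4 + p))*I - 49*p) - 161)/2 = ((I*p*(4 + p) - 49*p) - 161)/2 = ((-49*p + I*p*(4 + p)) - 161)/2 = (-161 - 49*p + I*p*(4 + p))/2 = -161/2 - 49*p/2 + I*p*(4 + p)/2)
(43061 + u(1 + 5*L(-4), -159))*(-28482 - 23481) = (43061 + (-161/2 - 49/2*(-159) + (½)*(1 + 5*(-4))*(-159)*(4 - 159)))*(-28482 - 23481) = (43061 + (-161/2 + 7791/2 + (½)*(1 - 20)*(-159)*(-155)))*(-51963) = (43061 + (-161/2 + 7791/2 + (½)*(-19)*(-159)*(-155)))*(-51963) = (43061 + (-161/2 + 7791/2 - 468255/2))*(-51963) = (43061 - 460625/2)*(-51963) = -374503/2*(-51963) = 19460299389/2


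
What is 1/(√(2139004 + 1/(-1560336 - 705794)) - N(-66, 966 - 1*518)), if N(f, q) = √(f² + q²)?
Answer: 2266130/(√10984523874767541470 - 4532260*√51265) ≈ 0.00099039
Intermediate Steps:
1/(√(2139004 + 1/(-1560336 - 705794)) - N(-66, 966 - 1*518)) = 1/(√(2139004 + 1/(-1560336 - 705794)) - √((-66)² + (966 - 1*518)²)) = 1/(√(2139004 + 1/(-2266130)) - √(4356 + (966 - 518)²)) = 1/(√(2139004 - 1/2266130) - √(4356 + 448²)) = 1/(√(4847261134519/2266130) - √(4356 + 200704)) = 1/(√10984523874767541470/2266130 - √205060) = 1/(√10984523874767541470/2266130 - 2*√51265) = 1/(-2*√51265 + √10984523874767541470/2266130)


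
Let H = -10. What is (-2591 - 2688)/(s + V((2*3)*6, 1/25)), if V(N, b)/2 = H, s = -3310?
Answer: 5279/3330 ≈ 1.5853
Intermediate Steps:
V(N, b) = -20 (V(N, b) = 2*(-10) = -20)
(-2591 - 2688)/(s + V((2*3)*6, 1/25)) = (-2591 - 2688)/(-3310 - 20) = -5279/(-3330) = -5279*(-1/3330) = 5279/3330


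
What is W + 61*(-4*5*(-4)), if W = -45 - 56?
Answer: 4779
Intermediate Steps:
W = -101
W + 61*(-4*5*(-4)) = -101 + 61*(-4*5*(-4)) = -101 + 61*(-20*(-4)) = -101 + 61*80 = -101 + 4880 = 4779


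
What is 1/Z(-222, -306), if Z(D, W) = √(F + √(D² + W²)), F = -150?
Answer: √6/(6*√(-25 + √3970)) ≈ 0.066220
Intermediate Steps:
Z(D, W) = √(-150 + √(D² + W²))
1/Z(-222, -306) = 1/(√(-150 + √((-222)² + (-306)²))) = 1/(√(-150 + √(49284 + 93636))) = 1/(√(-150 + √142920)) = 1/(√(-150 + 6*√3970)) = (-150 + 6*√3970)^(-½)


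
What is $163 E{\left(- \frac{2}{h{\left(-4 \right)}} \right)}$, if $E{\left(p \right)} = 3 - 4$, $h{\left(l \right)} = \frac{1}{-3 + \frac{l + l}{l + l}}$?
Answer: $-163$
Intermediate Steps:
$h{\left(l \right)} = - \frac{1}{2}$ ($h{\left(l \right)} = \frac{1}{-3 + \frac{2 l}{2 l}} = \frac{1}{-3 + 2 l \frac{1}{2 l}} = \frac{1}{-3 + 1} = \frac{1}{-2} = - \frac{1}{2}$)
$E{\left(p \right)} = -1$ ($E{\left(p \right)} = 3 - 4 = -1$)
$163 E{\left(- \frac{2}{h{\left(-4 \right)}} \right)} = 163 \left(-1\right) = -163$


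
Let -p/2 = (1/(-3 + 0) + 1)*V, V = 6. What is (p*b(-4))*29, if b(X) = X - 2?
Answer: 1392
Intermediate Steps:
b(X) = -2 + X
p = -8 (p = -2*(1/(-3 + 0) + 1)*6 = -2*(1/(-3) + 1)*6 = -2*(-⅓ + 1)*6 = -4*6/3 = -2*4 = -8)
(p*b(-4))*29 = -8*(-2 - 4)*29 = -8*(-6)*29 = 48*29 = 1392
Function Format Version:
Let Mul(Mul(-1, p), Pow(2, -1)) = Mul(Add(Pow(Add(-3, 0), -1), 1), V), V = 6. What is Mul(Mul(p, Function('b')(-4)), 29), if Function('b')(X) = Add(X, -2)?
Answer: 1392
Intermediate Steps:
Function('b')(X) = Add(-2, X)
p = -8 (p = Mul(-2, Mul(Add(Pow(Add(-3, 0), -1), 1), 6)) = Mul(-2, Mul(Add(Pow(-3, -1), 1), 6)) = Mul(-2, Mul(Add(Rational(-1, 3), 1), 6)) = Mul(-2, Mul(Rational(2, 3), 6)) = Mul(-2, 4) = -8)
Mul(Mul(p, Function('b')(-4)), 29) = Mul(Mul(-8, Add(-2, -4)), 29) = Mul(Mul(-8, -6), 29) = Mul(48, 29) = 1392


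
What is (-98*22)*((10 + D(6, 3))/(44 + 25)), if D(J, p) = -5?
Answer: -10780/69 ≈ -156.23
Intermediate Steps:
(-98*22)*((10 + D(6, 3))/(44 + 25)) = (-98*22)*((10 - 5)/(44 + 25)) = -10780/69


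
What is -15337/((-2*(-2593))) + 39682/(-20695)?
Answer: -523190067/107324270 ≈ -4.8749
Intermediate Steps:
-15337/((-2*(-2593))) + 39682/(-20695) = -15337/5186 + 39682*(-1/20695) = -15337*1/5186 - 39682/20695 = -15337/5186 - 39682/20695 = -523190067/107324270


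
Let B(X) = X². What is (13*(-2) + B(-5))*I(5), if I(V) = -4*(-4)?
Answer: -16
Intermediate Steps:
I(V) = 16
(13*(-2) + B(-5))*I(5) = (13*(-2) + (-5)²)*16 = (-26 + 25)*16 = -1*16 = -16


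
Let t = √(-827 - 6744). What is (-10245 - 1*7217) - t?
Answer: -17462 - I*√7571 ≈ -17462.0 - 87.011*I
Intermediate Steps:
t = I*√7571 (t = √(-7571) = I*√7571 ≈ 87.011*I)
(-10245 - 1*7217) - t = (-10245 - 1*7217) - I*√7571 = (-10245 - 7217) - I*√7571 = -17462 - I*√7571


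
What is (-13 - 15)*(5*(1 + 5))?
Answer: -840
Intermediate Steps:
(-13 - 15)*(5*(1 + 5)) = -140*6 = -28*30 = -840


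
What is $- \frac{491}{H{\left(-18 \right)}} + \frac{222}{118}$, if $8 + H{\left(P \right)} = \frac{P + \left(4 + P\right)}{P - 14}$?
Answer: $\frac{29746}{413} \approx 72.024$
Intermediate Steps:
$H{\left(P \right)} = -8 + \frac{4 + 2 P}{-14 + P}$ ($H{\left(P \right)} = -8 + \frac{P + \left(4 + P\right)}{P - 14} = -8 + \frac{4 + 2 P}{-14 + P}$)
$- \frac{491}{H{\left(-18 \right)}} + \frac{222}{118} = - \frac{491}{2 \frac{1}{-14 - 18} \left(58 - -54\right)} + \frac{222}{118} = - \frac{491}{2 \frac{1}{-32} \left(58 + 54\right)} + 222 \cdot \frac{1}{118} = - \frac{491}{2 \left(- \frac{1}{32}\right) 112} + \frac{111}{59} = - \frac{491}{-7} + \frac{111}{59} = \left(-491\right) \left(- \frac{1}{7}\right) + \frac{111}{59} = \frac{491}{7} + \frac{111}{59} = \frac{29746}{413}$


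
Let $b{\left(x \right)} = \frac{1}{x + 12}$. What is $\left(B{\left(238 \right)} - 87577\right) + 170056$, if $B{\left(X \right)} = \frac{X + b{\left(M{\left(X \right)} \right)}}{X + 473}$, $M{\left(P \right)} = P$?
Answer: $\frac{14660701751}{177750} \approx 82479.0$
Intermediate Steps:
$b{\left(x \right)} = \frac{1}{12 + x}$
$B{\left(X \right)} = \frac{X + \frac{1}{12 + X}}{473 + X}$ ($B{\left(X \right)} = \frac{X + \frac{1}{12 + X}}{X + 473} = \frac{X + \frac{1}{12 + X}}{473 + X}$)
$\left(B{\left(238 \right)} - 87577\right) + 170056 = \left(\frac{1 + 238 \left(12 + 238\right)}{\left(12 + 238\right) \left(473 + 238\right)} - 87577\right) + 170056 = \left(\frac{1 + 238 \cdot 250}{250 \cdot 711} - 87577\right) + 170056 = \left(\frac{1}{250} \cdot \frac{1}{711} \left(1 + 59500\right) - 87577\right) + 170056 = \left(\frac{1}{250} \cdot \frac{1}{711} \cdot 59501 - 87577\right) + 170056 = \left(\frac{59501}{177750} - 87577\right) + 170056 = - \frac{15566752249}{177750} + 170056 = \frac{14660701751}{177750}$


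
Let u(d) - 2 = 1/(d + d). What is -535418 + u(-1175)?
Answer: -1258227601/2350 ≈ -5.3542e+5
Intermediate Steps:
u(d) = 2 + 1/(2*d) (u(d) = 2 + 1/(d + d) = 2 + 1/(2*d))
-535418 + u(-1175) = -535418 + (2 + (½)/(-1175)) = -535418 + (2 + (½)*(-1/1175)) = -535418 + (2 - 1/2350) = -535418 + 4699/2350 = -1258227601/2350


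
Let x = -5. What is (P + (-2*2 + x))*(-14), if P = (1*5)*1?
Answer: 56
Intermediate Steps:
P = 5 (P = 5*1 = 5)
(P + (-2*2 + x))*(-14) = (5 + (-2*2 - 5))*(-14) = (5 + (-4 - 5))*(-14) = (5 - 9)*(-14) = -4*(-14) = 56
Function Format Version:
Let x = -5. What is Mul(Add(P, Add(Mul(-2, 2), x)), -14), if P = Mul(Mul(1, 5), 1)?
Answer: 56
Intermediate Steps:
P = 5 (P = Mul(5, 1) = 5)
Mul(Add(P, Add(Mul(-2, 2), x)), -14) = Mul(Add(5, Add(Mul(-2, 2), -5)), -14) = Mul(Add(5, Add(-4, -5)), -14) = Mul(Add(5, -9), -14) = Mul(-4, -14) = 56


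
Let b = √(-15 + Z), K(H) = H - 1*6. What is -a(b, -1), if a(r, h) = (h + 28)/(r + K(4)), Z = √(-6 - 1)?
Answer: 27/(2 - √(-15 + I*√7)) ≈ 2.5077 + 5.8741*I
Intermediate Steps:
K(H) = -6 + H (K(H) = H - 6 = -6 + H)
Z = I*√7 (Z = √(-7) = I*√7 ≈ 2.6458*I)
b = √(-15 + I*√7) ≈ 0.34025 + 3.8879*I
a(r, h) = (28 + h)/(-2 + r) (a(r, h) = (h + 28)/(r + (-6 + 4)) = (28 + h)/(r - 2) = (28 + h)/(-2 + r))
-a(b, -1) = -(28 - 1)/(-2 + √(-15 + I*√7)) = -27/(-2 + √(-15 + I*√7))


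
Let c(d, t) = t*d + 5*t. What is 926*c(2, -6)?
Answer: -38892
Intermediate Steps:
c(d, t) = 5*t + d*t (c(d, t) = d*t + 5*t = 5*t + d*t)
926*c(2, -6) = 926*(-6*(5 + 2)) = 926*(-6*7) = 926*(-42) = -38892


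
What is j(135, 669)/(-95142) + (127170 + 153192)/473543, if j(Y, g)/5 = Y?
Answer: 8784853293/15017942702 ≈ 0.58496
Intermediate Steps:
j(Y, g) = 5*Y
j(135, 669)/(-95142) + (127170 + 153192)/473543 = (5*135)/(-95142) + (127170 + 153192)/473543 = 675*(-1/95142) + 280362*(1/473543) = -225/31714 + 280362/473543 = 8784853293/15017942702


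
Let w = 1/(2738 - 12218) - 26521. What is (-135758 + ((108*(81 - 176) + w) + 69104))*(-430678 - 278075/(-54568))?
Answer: 23044189712621509229/517304640 ≈ 4.4547e+10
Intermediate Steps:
w = -251419081/9480 (w = 1/(-9480) - 26521 = -1/9480 - 26521 = -251419081/9480 ≈ -26521.)
(-135758 + ((108*(81 - 176) + w) + 69104))*(-430678 - 278075/(-54568)) = (-135758 + ((108*(81 - 176) - 251419081/9480) + 69104))*(-430678 - 278075/(-54568)) = (-135758 + ((108*(-95) - 251419081/9480) + 69104))*(-430678 - 278075*(-1/54568)) = (-135758 + ((-10260 - 251419081/9480) + 69104))*(-430678 + 278075/54568) = (-135758 + (-348683881/9480 + 69104))*(-23500959029/54568) = (-135758 + 306422039/9480)*(-23500959029/54568) = -980563801/9480*(-23500959029/54568) = 23044189712621509229/517304640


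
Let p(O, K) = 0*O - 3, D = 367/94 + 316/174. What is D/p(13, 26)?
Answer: -46781/24534 ≈ -1.9068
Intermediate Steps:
D = 46781/8178 (D = 367*(1/94) + 316*(1/174) = 367/94 + 158/87 = 46781/8178 ≈ 5.7203)
p(O, K) = -3 (p(O, K) = 0 - 3 = -3)
D/p(13, 26) = (46781/8178)/(-3) = (46781/8178)*(-1/3) = -46781/24534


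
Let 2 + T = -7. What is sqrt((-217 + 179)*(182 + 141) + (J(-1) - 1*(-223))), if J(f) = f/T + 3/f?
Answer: I*sqrt(108485)/3 ≈ 109.79*I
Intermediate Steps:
T = -9 (T = -2 - 7 = -9)
J(f) = 3/f - f/9 (J(f) = f/(-9) + 3/f = f*(-1/9) + 3/f = -f/9 + 3/f = 3/f - f/9)
sqrt((-217 + 179)*(182 + 141) + (J(-1) - 1*(-223))) = sqrt((-217 + 179)*(182 + 141) + ((3/(-1) - 1/9*(-1)) - 1*(-223))) = sqrt(-38*323 + ((3*(-1) + 1/9) + 223)) = sqrt(-12274 + ((-3 + 1/9) + 223)) = sqrt(-12274 + (-26/9 + 223)) = sqrt(-12274 + 1981/9) = sqrt(-108485/9) = I*sqrt(108485)/3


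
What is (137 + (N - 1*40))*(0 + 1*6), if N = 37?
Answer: 804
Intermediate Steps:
(137 + (N - 1*40))*(0 + 1*6) = (137 + (37 - 1*40))*(0 + 1*6) = (137 + (37 - 40))*(0 + 6) = (137 - 3)*6 = 134*6 = 804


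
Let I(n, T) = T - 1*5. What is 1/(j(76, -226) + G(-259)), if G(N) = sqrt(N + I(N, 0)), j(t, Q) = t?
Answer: 19/1510 - I*sqrt(66)/3020 ≈ 0.012583 - 0.0026901*I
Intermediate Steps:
I(n, T) = -5 + T (I(n, T) = T - 5 = -5 + T)
G(N) = sqrt(-5 + N) (G(N) = sqrt(N + (-5 + 0)) = sqrt(N - 5) = sqrt(-5 + N))
1/(j(76, -226) + G(-259)) = 1/(76 + sqrt(-5 - 259)) = 1/(76 + sqrt(-264)) = 1/(76 + 2*I*sqrt(66))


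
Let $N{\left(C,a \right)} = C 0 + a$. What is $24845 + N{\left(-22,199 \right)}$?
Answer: $25044$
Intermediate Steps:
$N{\left(C,a \right)} = a$ ($N{\left(C,a \right)} = 0 + a = a$)
$24845 + N{\left(-22,199 \right)} = 24845 + 199 = 25044$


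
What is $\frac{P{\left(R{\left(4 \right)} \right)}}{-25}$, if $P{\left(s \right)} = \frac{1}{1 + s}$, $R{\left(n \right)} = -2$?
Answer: $\frac{1}{25} \approx 0.04$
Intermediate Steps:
$\frac{P{\left(R{\left(4 \right)} \right)}}{-25} = \frac{1}{\left(-25\right) \left(1 - 2\right)} = - \frac{1}{25 \left(-1\right)} = \left(- \frac{1}{25}\right) \left(-1\right) = \frac{1}{25}$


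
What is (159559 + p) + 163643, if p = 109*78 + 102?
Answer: 331806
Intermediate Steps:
p = 8604 (p = 8502 + 102 = 8604)
(159559 + p) + 163643 = (159559 + 8604) + 163643 = 168163 + 163643 = 331806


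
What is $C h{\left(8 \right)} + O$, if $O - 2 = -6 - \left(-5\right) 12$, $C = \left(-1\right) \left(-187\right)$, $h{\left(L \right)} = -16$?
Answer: $-2936$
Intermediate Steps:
$C = 187$
$O = 56$ ($O = 2 - \left(6 - 60\right) = 2 - -54 = 2 + \left(-6 + 60\right) = 2 + 54 = 56$)
$C h{\left(8 \right)} + O = 187 \left(-16\right) + 56 = -2992 + 56 = -2936$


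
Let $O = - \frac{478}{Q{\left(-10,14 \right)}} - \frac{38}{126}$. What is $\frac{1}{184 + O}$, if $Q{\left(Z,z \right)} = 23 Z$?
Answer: $\frac{7245}{1345952} \approx 0.0053828$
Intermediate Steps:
$O = \frac{12872}{7245}$ ($O = - \frac{478}{23 \left(-10\right)} - \frac{38}{126} = - \frac{478}{-230} - \frac{19}{63} = \left(-478\right) \left(- \frac{1}{230}\right) - \frac{19}{63} = \frac{239}{115} - \frac{19}{63} = \frac{12872}{7245} \approx 1.7767$)
$\frac{1}{184 + O} = \frac{1}{184 + \frac{12872}{7245}} = \frac{1}{\frac{1345952}{7245}} = \frac{7245}{1345952}$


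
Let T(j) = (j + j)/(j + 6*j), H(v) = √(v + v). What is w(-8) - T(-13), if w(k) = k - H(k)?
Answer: -58/7 - 4*I ≈ -8.2857 - 4.0*I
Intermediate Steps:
H(v) = √2*√v (H(v) = √(2*v) = √2*√v)
w(k) = k - √2*√k
T(j) = 2/7 (T(j) = (2*j)/((7*j)) = (2*j)*(1/(7*j)) = 2/7)
w(-8) - T(-13) = (-8 - √2*√(-8)) - 1*2/7 = (-8 - √2*2*I*√2) - 2/7 = (-8 - 4*I) - 2/7 = -58/7 - 4*I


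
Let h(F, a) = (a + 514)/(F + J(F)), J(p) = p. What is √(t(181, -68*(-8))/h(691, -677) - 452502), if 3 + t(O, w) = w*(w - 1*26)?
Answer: 4*I*√4718750407/163 ≈ 1685.7*I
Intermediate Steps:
h(F, a) = (514 + a)/(2*F) (h(F, a) = (a + 514)/(F + F) = (514 + a)/((2*F)) = (514 + a)*(1/(2*F)) = (514 + a)/(2*F))
t(O, w) = -3 + w*(-26 + w) (t(O, w) = -3 + w*(w - 1*26) = -3 + w*(w - 26) = -3 + w*(-26 + w))
√(t(181, -68*(-8))/h(691, -677) - 452502) = √((-3 + (-68*(-8))² - (-1768)*(-8))/(((½)*(514 - 677)/691)) - 452502) = √((-3 + 544² - 26*544)/(((½)*(1/691)*(-163))) - 452502) = √((-3 + 295936 - 14144)/(-163/1382) - 452502) = √(281789*(-1382/163) - 452502) = √(-389432398/163 - 452502) = √(-463190224/163) = 4*I*√4718750407/163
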